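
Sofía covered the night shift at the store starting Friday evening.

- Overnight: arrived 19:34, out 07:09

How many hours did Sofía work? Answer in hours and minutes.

11 h 35 min

Overnight: 19:34 → midnight = 4 h 26 min; midnight → 07:09 = 7 h 9 min; span 11 h 35 min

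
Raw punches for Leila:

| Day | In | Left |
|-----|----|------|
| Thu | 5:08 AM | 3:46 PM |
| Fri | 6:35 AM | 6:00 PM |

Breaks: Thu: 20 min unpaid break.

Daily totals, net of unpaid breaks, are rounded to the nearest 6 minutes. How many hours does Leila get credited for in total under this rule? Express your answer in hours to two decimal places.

Thu: 5:08 AM–3:46 PM = 10 h 38 min − 20 min = 10 h 18 min → rounds to 10 h 18 min
Fri: 6:35 AM–6:00 PM = 11 h 25 min → rounds to 11 h 24 min
Total credited: 21 h 42 min.

21.70 hours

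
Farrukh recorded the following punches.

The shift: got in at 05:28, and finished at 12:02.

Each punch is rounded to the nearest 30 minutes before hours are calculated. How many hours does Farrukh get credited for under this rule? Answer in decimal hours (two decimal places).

The shift: in 05:28→05:30, out 12:02→12:00; 6 h 30 min

6.50 hours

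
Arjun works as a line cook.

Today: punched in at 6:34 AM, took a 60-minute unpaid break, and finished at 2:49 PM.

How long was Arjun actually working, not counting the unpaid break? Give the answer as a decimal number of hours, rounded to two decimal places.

7.25 hours

Today: 6:34 AM–2:49 PM = 8 h 15 min; less 60 min break → 7 h 15 min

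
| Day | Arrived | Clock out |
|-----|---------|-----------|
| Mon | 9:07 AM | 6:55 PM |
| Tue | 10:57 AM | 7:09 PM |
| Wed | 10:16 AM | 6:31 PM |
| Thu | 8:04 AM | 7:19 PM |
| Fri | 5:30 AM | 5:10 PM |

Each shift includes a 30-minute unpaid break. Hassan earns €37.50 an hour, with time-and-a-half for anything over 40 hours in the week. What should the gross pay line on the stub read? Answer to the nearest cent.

Mon: 9:07 AM–6:55 PM = 9 h 48 min; less 30 min break → 9 h 18 min
Tue: 10:57 AM–7:09 PM = 8 h 12 min; less 30 min break → 7 h 42 min
Wed: 10:16 AM–6:31 PM = 8 h 15 min; less 30 min break → 7 h 45 min
Thu: 8:04 AM–7:19 PM = 11 h 15 min; less 30 min break → 10 h 45 min
Fri: 5:30 AM–5:10 PM = 11 h 40 min; less 30 min break → 11 h 10 min
Total worked: 46 h 40 min = 2800 min.
Regular 40 h 0 min = 2400 min at €37.50/h; overtime 6 h 40 min = 400 min at €56.25/h.
Pay = (2400 × €37.50 + 400 × €56.25) ÷ 60 = €1875.00.

€1875.00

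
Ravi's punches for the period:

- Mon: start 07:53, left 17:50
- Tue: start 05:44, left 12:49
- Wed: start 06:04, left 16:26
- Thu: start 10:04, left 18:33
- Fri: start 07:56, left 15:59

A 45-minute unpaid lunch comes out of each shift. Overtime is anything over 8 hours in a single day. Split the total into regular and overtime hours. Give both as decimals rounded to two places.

Mon: 07:53–17:50 = 9 h 57 min; less 45 min break → 9 h 12 min
Tue: 05:44–12:49 = 7 h 5 min; less 45 min break → 6 h 20 min
Wed: 06:04–16:26 = 10 h 22 min; less 45 min break → 9 h 37 min
Thu: 10:04–18:33 = 8 h 29 min; less 45 min break → 7 h 44 min
Fri: 07:56–15:59 = 8 h 3 min; less 45 min break → 7 h 18 min
Mon reg 8 h 0 min / OT 1 h 12 min; Tue reg 6 h 20 min / OT 0 h 0 min; Wed reg 8 h 0 min / OT 1 h 37 min; Thu reg 7 h 44 min / OT 0 h 0 min; Fri reg 7 h 18 min / OT 0 h 0 min.
Totals: regular 37 h 22 min, overtime 2 h 49 min.

Regular 37.37 hours, overtime 2.82 hours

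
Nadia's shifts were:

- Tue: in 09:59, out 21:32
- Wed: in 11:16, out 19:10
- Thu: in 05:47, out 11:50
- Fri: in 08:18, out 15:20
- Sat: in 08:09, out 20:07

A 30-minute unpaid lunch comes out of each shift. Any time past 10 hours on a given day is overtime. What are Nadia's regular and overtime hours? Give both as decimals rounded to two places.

Tue: 09:59–21:32 = 11 h 33 min; less 30 min break → 11 h 3 min
Wed: 11:16–19:10 = 7 h 54 min; less 30 min break → 7 h 24 min
Thu: 05:47–11:50 = 6 h 3 min; less 30 min break → 5 h 33 min
Fri: 08:18–15:20 = 7 h 2 min; less 30 min break → 6 h 32 min
Sat: 08:09–20:07 = 11 h 58 min; less 30 min break → 11 h 28 min
Tue reg 10 h 0 min / OT 1 h 3 min; Wed reg 7 h 24 min / OT 0 h 0 min; Thu reg 5 h 33 min / OT 0 h 0 min; Fri reg 6 h 32 min / OT 0 h 0 min; Sat reg 10 h 0 min / OT 1 h 28 min.
Totals: regular 39 h 29 min, overtime 2 h 31 min.

Regular 39.48 hours, overtime 2.52 hours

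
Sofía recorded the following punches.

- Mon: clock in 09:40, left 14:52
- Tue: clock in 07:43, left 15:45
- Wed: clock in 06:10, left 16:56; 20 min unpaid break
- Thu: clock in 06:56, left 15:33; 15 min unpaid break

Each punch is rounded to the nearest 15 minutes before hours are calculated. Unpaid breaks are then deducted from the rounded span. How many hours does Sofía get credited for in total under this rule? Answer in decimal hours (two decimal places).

31.67 hours

Mon: in 09:40→09:45, out 14:52→14:45; 5 h 0 min
Tue: in 07:43→07:45, out 15:45→15:45; 8 h 0 min
Wed: in 06:10→06:15, out 16:56→17:00; 10 h 45 min − 20 min = 10 h 25 min
Thu: in 06:56→07:00, out 15:33→15:30; 8 h 30 min − 15 min = 8 h 15 min
Total credited: 31 h 40 min.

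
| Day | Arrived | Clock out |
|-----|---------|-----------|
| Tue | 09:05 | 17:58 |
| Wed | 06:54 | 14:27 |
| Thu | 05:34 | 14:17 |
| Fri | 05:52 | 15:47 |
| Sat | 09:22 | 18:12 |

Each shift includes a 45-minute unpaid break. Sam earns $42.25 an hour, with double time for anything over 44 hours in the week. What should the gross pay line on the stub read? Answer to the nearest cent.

Tue: 09:05–17:58 = 8 h 53 min; less 45 min break → 8 h 8 min
Wed: 06:54–14:27 = 7 h 33 min; less 45 min break → 6 h 48 min
Thu: 05:34–14:17 = 8 h 43 min; less 45 min break → 7 h 58 min
Fri: 05:52–15:47 = 9 h 55 min; less 45 min break → 9 h 10 min
Sat: 09:22–18:12 = 8 h 50 min; less 45 min break → 8 h 5 min
Total worked: 40 h 9 min = 2409 min.
Regular 40 h 9 min = 2409 min at $42.25/h; overtime 0 h 0 min = 0 min at $84.50/h.
Pay = (2409 × $42.25 + 0 × $84.50) ÷ 60 = $1696.34.

$1696.34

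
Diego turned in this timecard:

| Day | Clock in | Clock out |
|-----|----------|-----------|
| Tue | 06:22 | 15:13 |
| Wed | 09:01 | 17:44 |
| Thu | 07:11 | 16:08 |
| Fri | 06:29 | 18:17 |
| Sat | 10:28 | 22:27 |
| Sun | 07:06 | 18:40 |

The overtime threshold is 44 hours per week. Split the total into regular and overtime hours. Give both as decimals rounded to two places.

Regular 44.00 hours, overtime 17.87 hours

Tue: 06:22–15:13 = 8 h 51 min
Wed: 09:01–17:44 = 8 h 43 min
Thu: 07:11–16:08 = 8 h 57 min
Fri: 06:29–18:17 = 11 h 48 min
Sat: 10:28–22:27 = 11 h 59 min
Sun: 07:06–18:40 = 11 h 34 min
Total worked: 61 h 52 min = 61.87 h.
Threshold 44 h → overtime 17 h 52 min, regular 44 h 0 min.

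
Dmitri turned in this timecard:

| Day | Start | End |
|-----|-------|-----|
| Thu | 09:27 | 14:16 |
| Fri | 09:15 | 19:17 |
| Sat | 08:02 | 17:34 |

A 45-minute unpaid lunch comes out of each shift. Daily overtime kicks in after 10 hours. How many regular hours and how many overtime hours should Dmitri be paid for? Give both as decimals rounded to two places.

Regular 22.13 hours, overtime 0.00 hours

Thu: 09:27–14:16 = 4 h 49 min; less 45 min break → 4 h 4 min
Fri: 09:15–19:17 = 10 h 2 min; less 45 min break → 9 h 17 min
Sat: 08:02–17:34 = 9 h 32 min; less 45 min break → 8 h 47 min
Thu reg 4 h 4 min / OT 0 h 0 min; Fri reg 9 h 17 min / OT 0 h 0 min; Sat reg 8 h 47 min / OT 0 h 0 min.
Totals: regular 22 h 8 min, overtime 0 h 0 min.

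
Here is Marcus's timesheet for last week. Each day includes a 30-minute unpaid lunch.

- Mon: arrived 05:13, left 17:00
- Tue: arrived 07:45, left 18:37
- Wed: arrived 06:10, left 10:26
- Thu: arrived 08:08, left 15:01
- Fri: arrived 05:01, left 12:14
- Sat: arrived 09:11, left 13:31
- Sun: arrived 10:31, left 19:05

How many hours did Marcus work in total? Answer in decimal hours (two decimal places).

50.42 hours

Mon: 05:13–17:00 = 11 h 47 min; less 30 min break → 11 h 17 min
Tue: 07:45–18:37 = 10 h 52 min; less 30 min break → 10 h 22 min
Wed: 06:10–10:26 = 4 h 16 min; less 30 min break → 3 h 46 min
Thu: 08:08–15:01 = 6 h 53 min; less 30 min break → 6 h 23 min
Fri: 05:01–12:14 = 7 h 13 min; less 30 min break → 6 h 43 min
Sat: 09:11–13:31 = 4 h 20 min; less 30 min break → 3 h 50 min
Sun: 10:31–19:05 = 8 h 34 min; less 30 min break → 8 h 4 min
Total: 11 h 17 min + 10 h 22 min + 3 h 46 min + 6 h 23 min + 6 h 43 min + 3 h 50 min + 8 h 4 min = 50 h 25 min.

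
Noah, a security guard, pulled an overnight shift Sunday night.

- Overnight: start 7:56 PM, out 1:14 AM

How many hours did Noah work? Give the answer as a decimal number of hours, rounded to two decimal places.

Overnight: 7:56 PM → midnight = 4 h 4 min; midnight → 1:14 AM = 1 h 14 min; span 5 h 18 min

5.30 hours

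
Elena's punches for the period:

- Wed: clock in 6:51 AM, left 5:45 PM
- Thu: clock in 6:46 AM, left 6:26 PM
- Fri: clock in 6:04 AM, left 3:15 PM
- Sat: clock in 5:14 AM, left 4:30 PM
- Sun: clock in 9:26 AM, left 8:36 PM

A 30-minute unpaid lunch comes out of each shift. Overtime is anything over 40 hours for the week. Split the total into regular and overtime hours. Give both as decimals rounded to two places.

Wed: 6:51 AM–5:45 PM = 10 h 54 min; less 30 min break → 10 h 24 min
Thu: 6:46 AM–6:26 PM = 11 h 40 min; less 30 min break → 11 h 10 min
Fri: 6:04 AM–3:15 PM = 9 h 11 min; less 30 min break → 8 h 41 min
Sat: 5:14 AM–4:30 PM = 11 h 16 min; less 30 min break → 10 h 46 min
Sun: 9:26 AM–8:36 PM = 11 h 10 min; less 30 min break → 10 h 40 min
Total worked: 51 h 41 min = 51.68 h.
Threshold 40 h → overtime 11 h 41 min, regular 40 h 0 min.

Regular 40.00 hours, overtime 11.68 hours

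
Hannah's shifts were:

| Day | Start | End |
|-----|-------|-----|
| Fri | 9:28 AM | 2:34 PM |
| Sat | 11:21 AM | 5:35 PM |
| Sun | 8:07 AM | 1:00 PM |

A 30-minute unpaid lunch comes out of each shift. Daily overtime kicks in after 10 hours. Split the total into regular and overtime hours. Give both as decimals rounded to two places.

Fri: 9:28 AM–2:34 PM = 5 h 6 min; less 30 min break → 4 h 36 min
Sat: 11:21 AM–5:35 PM = 6 h 14 min; less 30 min break → 5 h 44 min
Sun: 8:07 AM–1:00 PM = 4 h 53 min; less 30 min break → 4 h 23 min
Fri reg 4 h 36 min / OT 0 h 0 min; Sat reg 5 h 44 min / OT 0 h 0 min; Sun reg 4 h 23 min / OT 0 h 0 min.
Totals: regular 14 h 43 min, overtime 0 h 0 min.

Regular 14.72 hours, overtime 0.00 hours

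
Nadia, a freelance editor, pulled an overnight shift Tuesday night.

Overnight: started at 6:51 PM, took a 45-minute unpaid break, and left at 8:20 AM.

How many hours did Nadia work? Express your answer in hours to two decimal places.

Overnight: 6:51 PM → midnight = 5 h 9 min; midnight → 8:20 AM = 8 h 20 min; span 13 h 29 min; less 45 min break → 12 h 44 min

12.73 hours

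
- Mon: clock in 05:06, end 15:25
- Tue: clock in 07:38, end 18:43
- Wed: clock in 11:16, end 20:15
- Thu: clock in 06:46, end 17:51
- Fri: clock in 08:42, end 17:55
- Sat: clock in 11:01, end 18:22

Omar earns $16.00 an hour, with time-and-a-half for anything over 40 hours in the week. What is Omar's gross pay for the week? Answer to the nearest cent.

Mon: 05:06–15:25 = 10 h 19 min
Tue: 07:38–18:43 = 11 h 5 min
Wed: 11:16–20:15 = 8 h 59 min
Thu: 06:46–17:51 = 11 h 5 min
Fri: 08:42–17:55 = 9 h 13 min
Sat: 11:01–18:22 = 7 h 21 min
Total worked: 58 h 2 min = 3482 min.
Regular 40 h 0 min = 2400 min at $16.00/h; overtime 18 h 2 min = 1082 min at $24.00/h.
Pay = (2400 × $16.00 + 1082 × $24.00) ÷ 60 = $1072.80.

$1072.80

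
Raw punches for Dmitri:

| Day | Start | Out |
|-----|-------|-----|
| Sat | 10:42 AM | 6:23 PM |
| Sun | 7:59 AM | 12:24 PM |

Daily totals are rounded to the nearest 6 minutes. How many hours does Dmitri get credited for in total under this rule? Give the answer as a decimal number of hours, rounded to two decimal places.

Sat: 10:42 AM–6:23 PM = 7 h 41 min → rounds to 7 h 42 min
Sun: 7:59 AM–12:24 PM = 4 h 25 min → rounds to 4 h 24 min
Total credited: 12 h 6 min.

12.10 hours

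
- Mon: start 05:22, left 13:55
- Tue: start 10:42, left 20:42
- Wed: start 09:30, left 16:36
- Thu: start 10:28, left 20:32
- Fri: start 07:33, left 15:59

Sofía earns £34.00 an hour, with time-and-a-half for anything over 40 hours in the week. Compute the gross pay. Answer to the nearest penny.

Mon: 05:22–13:55 = 8 h 33 min
Tue: 10:42–20:42 = 10 h 0 min
Wed: 09:30–16:36 = 7 h 6 min
Thu: 10:28–20:32 = 10 h 4 min
Fri: 07:33–15:59 = 8 h 26 min
Total worked: 44 h 9 min = 2649 min.
Regular 40 h 0 min = 2400 min at £34.00/h; overtime 4 h 9 min = 249 min at £51.00/h.
Pay = (2400 × £34.00 + 249 × £51.00) ÷ 60 = £1571.65.

£1571.65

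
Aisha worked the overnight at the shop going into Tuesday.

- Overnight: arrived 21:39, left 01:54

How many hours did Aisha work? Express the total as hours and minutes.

4 h 15 min

Overnight: 21:39 → midnight = 2 h 21 min; midnight → 01:54 = 1 h 54 min; span 4 h 15 min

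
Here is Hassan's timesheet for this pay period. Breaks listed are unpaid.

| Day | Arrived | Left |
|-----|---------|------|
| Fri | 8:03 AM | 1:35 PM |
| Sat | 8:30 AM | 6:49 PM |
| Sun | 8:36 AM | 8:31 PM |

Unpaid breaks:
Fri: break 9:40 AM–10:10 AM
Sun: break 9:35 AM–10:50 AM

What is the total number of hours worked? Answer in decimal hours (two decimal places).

26.02 hours

Fri: 8:03 AM–1:35 PM = 5 h 32 min; less 30 min break → 5 h 2 min
Sat: 8:30 AM–6:49 PM = 10 h 19 min
Sun: 8:36 AM–8:31 PM = 11 h 55 min; less 75 min break → 10 h 40 min
Total: 5 h 2 min + 10 h 19 min + 10 h 40 min = 26 h 1 min.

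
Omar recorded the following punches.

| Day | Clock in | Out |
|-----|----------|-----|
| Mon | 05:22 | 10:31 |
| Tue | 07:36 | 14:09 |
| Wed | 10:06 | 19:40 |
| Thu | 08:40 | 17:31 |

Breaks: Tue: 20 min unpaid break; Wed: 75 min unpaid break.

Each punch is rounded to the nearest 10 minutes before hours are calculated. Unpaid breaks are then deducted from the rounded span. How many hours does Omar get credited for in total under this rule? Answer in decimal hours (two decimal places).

28.42 hours

Mon: in 05:22→05:20, out 10:31→10:30; 5 h 10 min
Tue: in 07:36→07:40, out 14:09→14:10; 6 h 30 min − 20 min = 6 h 10 min
Wed: in 10:06→10:10, out 19:40→19:40; 9 h 30 min − 75 min = 8 h 15 min
Thu: in 08:40→08:40, out 17:31→17:30; 8 h 50 min
Total credited: 28 h 25 min.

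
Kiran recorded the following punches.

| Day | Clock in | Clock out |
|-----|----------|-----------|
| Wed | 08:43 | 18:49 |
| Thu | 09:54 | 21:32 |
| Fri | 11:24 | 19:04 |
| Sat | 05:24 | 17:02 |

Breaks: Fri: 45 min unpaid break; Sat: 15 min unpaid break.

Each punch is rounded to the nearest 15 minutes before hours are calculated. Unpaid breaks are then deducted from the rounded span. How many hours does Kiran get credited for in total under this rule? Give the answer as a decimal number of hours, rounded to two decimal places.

Wed: in 08:43→08:45, out 18:49→18:45; 10 h 0 min
Thu: in 09:54→10:00, out 21:32→21:30; 11 h 30 min
Fri: in 11:24→11:30, out 19:04→19:00; 7 h 30 min − 45 min = 6 h 45 min
Sat: in 05:24→05:30, out 17:02→17:00; 11 h 30 min − 15 min = 11 h 15 min
Total credited: 39 h 30 min.

39.50 hours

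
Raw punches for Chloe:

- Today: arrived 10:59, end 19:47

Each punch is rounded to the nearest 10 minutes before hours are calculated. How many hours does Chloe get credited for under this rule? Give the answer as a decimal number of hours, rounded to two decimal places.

8.83 hours

Today: in 10:59→11:00, out 19:47→19:50; 8 h 50 min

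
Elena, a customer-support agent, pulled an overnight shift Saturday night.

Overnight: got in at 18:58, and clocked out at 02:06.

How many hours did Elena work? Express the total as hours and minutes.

7 h 8 min

Overnight: 18:58 → midnight = 5 h 2 min; midnight → 02:06 = 2 h 6 min; span 7 h 8 min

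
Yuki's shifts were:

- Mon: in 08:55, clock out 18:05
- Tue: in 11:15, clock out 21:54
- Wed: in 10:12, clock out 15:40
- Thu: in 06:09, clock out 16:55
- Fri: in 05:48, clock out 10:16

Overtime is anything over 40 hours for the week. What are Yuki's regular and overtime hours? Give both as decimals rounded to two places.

Mon: 08:55–18:05 = 9 h 10 min
Tue: 11:15–21:54 = 10 h 39 min
Wed: 10:12–15:40 = 5 h 28 min
Thu: 06:09–16:55 = 10 h 46 min
Fri: 05:48–10:16 = 4 h 28 min
Total worked: 40 h 31 min = 40.52 h.
Threshold 40 h → overtime 0 h 31 min, regular 40 h 0 min.

Regular 40.00 hours, overtime 0.52 hours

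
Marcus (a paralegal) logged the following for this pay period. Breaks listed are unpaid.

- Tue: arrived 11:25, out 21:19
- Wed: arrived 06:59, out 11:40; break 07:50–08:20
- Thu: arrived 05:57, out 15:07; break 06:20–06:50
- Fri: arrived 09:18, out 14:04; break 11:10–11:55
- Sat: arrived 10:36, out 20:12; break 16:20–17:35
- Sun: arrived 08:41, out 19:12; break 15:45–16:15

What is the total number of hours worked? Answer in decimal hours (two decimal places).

Tue: 11:25–21:19 = 9 h 54 min
Wed: 06:59–11:40 = 4 h 41 min; less 30 min break → 4 h 11 min
Thu: 05:57–15:07 = 9 h 10 min; less 30 min break → 8 h 40 min
Fri: 09:18–14:04 = 4 h 46 min; less 45 min break → 4 h 1 min
Sat: 10:36–20:12 = 9 h 36 min; less 75 min break → 8 h 21 min
Sun: 08:41–19:12 = 10 h 31 min; less 30 min break → 10 h 1 min
Total: 9 h 54 min + 4 h 11 min + 8 h 40 min + 4 h 1 min + 8 h 21 min + 10 h 1 min = 45 h 8 min.

45.13 hours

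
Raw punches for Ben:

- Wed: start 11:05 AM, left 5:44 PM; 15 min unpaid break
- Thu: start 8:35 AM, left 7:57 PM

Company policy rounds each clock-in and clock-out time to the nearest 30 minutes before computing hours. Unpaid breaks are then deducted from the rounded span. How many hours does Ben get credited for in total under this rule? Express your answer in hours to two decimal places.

17.75 hours

Wed: in 11:05 AM→11:00 AM, out 5:44 PM→5:30 PM; 6 h 30 min − 15 min = 6 h 15 min
Thu: in 8:35 AM→8:30 AM, out 7:57 PM→8:00 PM; 11 h 30 min
Total credited: 17 h 45 min.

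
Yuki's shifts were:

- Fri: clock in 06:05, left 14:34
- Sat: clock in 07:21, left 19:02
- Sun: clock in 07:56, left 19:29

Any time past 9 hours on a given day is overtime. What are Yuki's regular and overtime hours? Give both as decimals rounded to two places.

Fri: 06:05–14:34 = 8 h 29 min
Sat: 07:21–19:02 = 11 h 41 min
Sun: 07:56–19:29 = 11 h 33 min
Fri reg 8 h 29 min / OT 0 h 0 min; Sat reg 9 h 0 min / OT 2 h 41 min; Sun reg 9 h 0 min / OT 2 h 33 min.
Totals: regular 26 h 29 min, overtime 5 h 14 min.

Regular 26.48 hours, overtime 5.23 hours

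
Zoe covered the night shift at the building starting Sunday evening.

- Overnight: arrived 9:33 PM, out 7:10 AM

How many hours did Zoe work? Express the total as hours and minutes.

Overnight: 9:33 PM → midnight = 2 h 27 min; midnight → 7:10 AM = 7 h 10 min; span 9 h 37 min

9 h 37 min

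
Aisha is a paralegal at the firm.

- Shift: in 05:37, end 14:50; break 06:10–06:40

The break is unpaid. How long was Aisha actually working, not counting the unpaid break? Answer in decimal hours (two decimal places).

Shift: 05:37–14:50 = 9 h 13 min; less 30 min break → 8 h 43 min

8.72 hours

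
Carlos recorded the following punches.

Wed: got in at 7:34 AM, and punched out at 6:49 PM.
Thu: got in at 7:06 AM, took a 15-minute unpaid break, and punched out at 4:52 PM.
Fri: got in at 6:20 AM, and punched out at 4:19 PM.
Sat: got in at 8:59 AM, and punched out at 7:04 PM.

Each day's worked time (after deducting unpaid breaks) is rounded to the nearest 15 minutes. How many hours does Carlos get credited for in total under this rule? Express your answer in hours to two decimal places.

40.75 hours

Wed: 7:34 AM–6:49 PM = 11 h 15 min → rounds to 11 h 15 min
Thu: 7:06 AM–4:52 PM = 9 h 46 min − 15 min = 9 h 31 min → rounds to 9 h 30 min
Fri: 6:20 AM–4:19 PM = 9 h 59 min → rounds to 10 h 0 min
Sat: 8:59 AM–7:04 PM = 10 h 5 min → rounds to 10 h 0 min
Total credited: 40 h 45 min.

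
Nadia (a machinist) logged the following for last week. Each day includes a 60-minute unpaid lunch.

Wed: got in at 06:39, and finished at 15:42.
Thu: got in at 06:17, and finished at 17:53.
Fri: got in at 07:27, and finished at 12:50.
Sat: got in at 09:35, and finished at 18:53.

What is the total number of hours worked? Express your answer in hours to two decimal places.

Wed: 06:39–15:42 = 9 h 3 min; less 60 min break → 8 h 3 min
Thu: 06:17–17:53 = 11 h 36 min; less 60 min break → 10 h 36 min
Fri: 07:27–12:50 = 5 h 23 min; less 60 min break → 4 h 23 min
Sat: 09:35–18:53 = 9 h 18 min; less 60 min break → 8 h 18 min
Total: 8 h 3 min + 10 h 36 min + 4 h 23 min + 8 h 18 min = 31 h 20 min.

31.33 hours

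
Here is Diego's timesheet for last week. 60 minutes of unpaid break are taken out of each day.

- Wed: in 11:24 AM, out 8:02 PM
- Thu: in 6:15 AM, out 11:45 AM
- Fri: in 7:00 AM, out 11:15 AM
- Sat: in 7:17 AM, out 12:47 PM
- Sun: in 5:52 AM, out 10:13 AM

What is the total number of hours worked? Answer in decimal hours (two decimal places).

Wed: 11:24 AM–8:02 PM = 8 h 38 min; less 60 min break → 7 h 38 min
Thu: 6:15 AM–11:45 AM = 5 h 30 min; less 60 min break → 4 h 30 min
Fri: 7:00 AM–11:15 AM = 4 h 15 min; less 60 min break → 3 h 15 min
Sat: 7:17 AM–12:47 PM = 5 h 30 min; less 60 min break → 4 h 30 min
Sun: 5:52 AM–10:13 AM = 4 h 21 min; less 60 min break → 3 h 21 min
Total: 7 h 38 min + 4 h 30 min + 3 h 15 min + 4 h 30 min + 3 h 21 min = 23 h 14 min.

23.23 hours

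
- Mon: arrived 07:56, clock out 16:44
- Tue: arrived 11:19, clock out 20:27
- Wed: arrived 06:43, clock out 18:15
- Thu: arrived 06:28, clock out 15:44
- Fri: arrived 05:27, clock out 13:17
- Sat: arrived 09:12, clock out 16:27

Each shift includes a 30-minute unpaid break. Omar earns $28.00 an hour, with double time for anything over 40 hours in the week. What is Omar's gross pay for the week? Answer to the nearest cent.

$1725.73

Mon: 07:56–16:44 = 8 h 48 min; less 30 min break → 8 h 18 min
Tue: 11:19–20:27 = 9 h 8 min; less 30 min break → 8 h 38 min
Wed: 06:43–18:15 = 11 h 32 min; less 30 min break → 11 h 2 min
Thu: 06:28–15:44 = 9 h 16 min; less 30 min break → 8 h 46 min
Fri: 05:27–13:17 = 7 h 50 min; less 30 min break → 7 h 20 min
Sat: 09:12–16:27 = 7 h 15 min; less 30 min break → 6 h 45 min
Total worked: 50 h 49 min = 3049 min.
Regular 40 h 0 min = 2400 min at $28.00/h; overtime 10 h 49 min = 649 min at $56.00/h.
Pay = (2400 × $28.00 + 649 × $56.00) ÷ 60 = $1725.73.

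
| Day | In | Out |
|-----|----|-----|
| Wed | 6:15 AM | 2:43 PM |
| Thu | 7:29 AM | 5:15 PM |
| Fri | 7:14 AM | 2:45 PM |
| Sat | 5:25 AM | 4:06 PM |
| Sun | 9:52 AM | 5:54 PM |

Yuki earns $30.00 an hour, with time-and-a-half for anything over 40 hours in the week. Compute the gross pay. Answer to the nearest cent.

Wed: 6:15 AM–2:43 PM = 8 h 28 min
Thu: 7:29 AM–5:15 PM = 9 h 46 min
Fri: 7:14 AM–2:45 PM = 7 h 31 min
Sat: 5:25 AM–4:06 PM = 10 h 41 min
Sun: 9:52 AM–5:54 PM = 8 h 2 min
Total worked: 44 h 28 min = 2668 min.
Regular 40 h 0 min = 2400 min at $30.00/h; overtime 4 h 28 min = 268 min at $45.00/h.
Pay = (2400 × $30.00 + 268 × $45.00) ÷ 60 = $1401.00.

$1401.00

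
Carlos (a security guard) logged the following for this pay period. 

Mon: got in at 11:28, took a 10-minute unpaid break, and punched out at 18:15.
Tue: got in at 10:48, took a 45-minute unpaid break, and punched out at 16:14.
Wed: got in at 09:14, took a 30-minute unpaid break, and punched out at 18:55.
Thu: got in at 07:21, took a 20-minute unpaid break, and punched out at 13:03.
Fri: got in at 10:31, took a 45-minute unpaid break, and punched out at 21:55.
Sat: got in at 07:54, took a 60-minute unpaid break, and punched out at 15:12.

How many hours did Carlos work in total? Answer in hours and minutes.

42 h 48 min

Mon: 11:28–18:15 = 6 h 47 min; less 10 min break → 6 h 37 min
Tue: 10:48–16:14 = 5 h 26 min; less 45 min break → 4 h 41 min
Wed: 09:14–18:55 = 9 h 41 min; less 30 min break → 9 h 11 min
Thu: 07:21–13:03 = 5 h 42 min; less 20 min break → 5 h 22 min
Fri: 10:31–21:55 = 11 h 24 min; less 45 min break → 10 h 39 min
Sat: 07:54–15:12 = 7 h 18 min; less 60 min break → 6 h 18 min
Total: 6 h 37 min + 4 h 41 min + 9 h 11 min + 5 h 22 min + 10 h 39 min + 6 h 18 min = 42 h 48 min.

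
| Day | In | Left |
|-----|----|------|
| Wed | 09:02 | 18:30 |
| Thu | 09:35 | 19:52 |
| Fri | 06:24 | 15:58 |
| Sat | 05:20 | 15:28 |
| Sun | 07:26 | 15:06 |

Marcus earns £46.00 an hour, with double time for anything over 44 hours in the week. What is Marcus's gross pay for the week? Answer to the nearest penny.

Wed: 09:02–18:30 = 9 h 28 min
Thu: 09:35–19:52 = 10 h 17 min
Fri: 06:24–15:58 = 9 h 34 min
Sat: 05:20–15:28 = 10 h 8 min
Sun: 07:26–15:06 = 7 h 40 min
Total worked: 47 h 7 min = 2827 min.
Regular 44 h 0 min = 2640 min at £46.00/h; overtime 3 h 7 min = 187 min at £92.00/h.
Pay = (2640 × £46.00 + 187 × £92.00) ÷ 60 = £2310.73.

£2310.73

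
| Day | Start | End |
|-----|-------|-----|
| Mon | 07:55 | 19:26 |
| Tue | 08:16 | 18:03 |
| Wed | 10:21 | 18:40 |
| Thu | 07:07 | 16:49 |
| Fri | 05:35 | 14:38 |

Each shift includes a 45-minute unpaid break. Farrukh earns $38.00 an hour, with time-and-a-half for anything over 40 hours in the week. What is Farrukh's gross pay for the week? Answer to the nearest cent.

Mon: 07:55–19:26 = 11 h 31 min; less 45 min break → 10 h 46 min
Tue: 08:16–18:03 = 9 h 47 min; less 45 min break → 9 h 2 min
Wed: 10:21–18:40 = 8 h 19 min; less 45 min break → 7 h 34 min
Thu: 07:07–16:49 = 9 h 42 min; less 45 min break → 8 h 57 min
Fri: 05:35–14:38 = 9 h 3 min; less 45 min break → 8 h 18 min
Total worked: 44 h 37 min = 2677 min.
Regular 40 h 0 min = 2400 min at $38.00/h; overtime 4 h 37 min = 277 min at $57.00/h.
Pay = (2400 × $38.00 + 277 × $57.00) ÷ 60 = $1783.15.

$1783.15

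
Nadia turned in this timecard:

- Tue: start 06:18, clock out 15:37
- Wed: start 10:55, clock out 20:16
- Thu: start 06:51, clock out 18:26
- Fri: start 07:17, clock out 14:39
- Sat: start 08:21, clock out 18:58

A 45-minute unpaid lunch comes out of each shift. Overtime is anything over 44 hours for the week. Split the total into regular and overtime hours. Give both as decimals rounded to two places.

Tue: 06:18–15:37 = 9 h 19 min; less 45 min break → 8 h 34 min
Wed: 10:55–20:16 = 9 h 21 min; less 45 min break → 8 h 36 min
Thu: 06:51–18:26 = 11 h 35 min; less 45 min break → 10 h 50 min
Fri: 07:17–14:39 = 7 h 22 min; less 45 min break → 6 h 37 min
Sat: 08:21–18:58 = 10 h 37 min; less 45 min break → 9 h 52 min
Total worked: 44 h 29 min = 44.48 h.
Threshold 44 h → overtime 0 h 29 min, regular 44 h 0 min.

Regular 44.00 hours, overtime 0.48 hours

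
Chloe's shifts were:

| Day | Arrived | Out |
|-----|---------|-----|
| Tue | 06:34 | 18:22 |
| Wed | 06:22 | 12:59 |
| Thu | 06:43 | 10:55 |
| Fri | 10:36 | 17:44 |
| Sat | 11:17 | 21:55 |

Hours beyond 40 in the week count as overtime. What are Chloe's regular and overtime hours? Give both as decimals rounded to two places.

Regular 40.00 hours, overtime 0.38 hours

Tue: 06:34–18:22 = 11 h 48 min
Wed: 06:22–12:59 = 6 h 37 min
Thu: 06:43–10:55 = 4 h 12 min
Fri: 10:36–17:44 = 7 h 8 min
Sat: 11:17–21:55 = 10 h 38 min
Total worked: 40 h 23 min = 40.38 h.
Threshold 40 h → overtime 0 h 23 min, regular 40 h 0 min.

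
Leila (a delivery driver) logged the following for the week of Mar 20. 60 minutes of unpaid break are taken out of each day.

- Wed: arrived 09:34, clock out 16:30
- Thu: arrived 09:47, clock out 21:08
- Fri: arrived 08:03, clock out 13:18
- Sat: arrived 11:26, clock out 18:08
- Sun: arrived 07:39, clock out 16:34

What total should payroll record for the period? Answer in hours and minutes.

Wed: 09:34–16:30 = 6 h 56 min; less 60 min break → 5 h 56 min
Thu: 09:47–21:08 = 11 h 21 min; less 60 min break → 10 h 21 min
Fri: 08:03–13:18 = 5 h 15 min; less 60 min break → 4 h 15 min
Sat: 11:26–18:08 = 6 h 42 min; less 60 min break → 5 h 42 min
Sun: 07:39–16:34 = 8 h 55 min; less 60 min break → 7 h 55 min
Total: 5 h 56 min + 10 h 21 min + 4 h 15 min + 5 h 42 min + 7 h 55 min = 34 h 9 min.

34 h 9 min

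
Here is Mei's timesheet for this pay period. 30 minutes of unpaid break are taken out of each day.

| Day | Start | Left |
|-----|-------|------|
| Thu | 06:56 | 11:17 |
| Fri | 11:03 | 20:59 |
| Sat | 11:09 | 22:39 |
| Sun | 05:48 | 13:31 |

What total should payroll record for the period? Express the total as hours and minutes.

31 h 30 min

Thu: 06:56–11:17 = 4 h 21 min; less 30 min break → 3 h 51 min
Fri: 11:03–20:59 = 9 h 56 min; less 30 min break → 9 h 26 min
Sat: 11:09–22:39 = 11 h 30 min; less 30 min break → 11 h 0 min
Sun: 05:48–13:31 = 7 h 43 min; less 30 min break → 7 h 13 min
Total: 3 h 51 min + 9 h 26 min + 11 h 0 min + 7 h 13 min = 31 h 30 min.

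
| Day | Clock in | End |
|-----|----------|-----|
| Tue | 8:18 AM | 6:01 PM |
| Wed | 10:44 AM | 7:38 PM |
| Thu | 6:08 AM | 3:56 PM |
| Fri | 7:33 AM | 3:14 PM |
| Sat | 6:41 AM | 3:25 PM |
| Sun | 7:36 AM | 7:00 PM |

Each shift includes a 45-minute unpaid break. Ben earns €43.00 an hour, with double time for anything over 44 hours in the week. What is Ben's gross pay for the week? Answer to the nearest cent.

€2557.07

Tue: 8:18 AM–6:01 PM = 9 h 43 min; less 45 min break → 8 h 58 min
Wed: 10:44 AM–7:38 PM = 8 h 54 min; less 45 min break → 8 h 9 min
Thu: 6:08 AM–3:56 PM = 9 h 48 min; less 45 min break → 9 h 3 min
Fri: 7:33 AM–3:14 PM = 7 h 41 min; less 45 min break → 6 h 56 min
Sat: 6:41 AM–3:25 PM = 8 h 44 min; less 45 min break → 7 h 59 min
Sun: 7:36 AM–7:00 PM = 11 h 24 min; less 45 min break → 10 h 39 min
Total worked: 51 h 44 min = 3104 min.
Regular 44 h 0 min = 2640 min at €43.00/h; overtime 7 h 44 min = 464 min at €86.00/h.
Pay = (2640 × €43.00 + 464 × €86.00) ÷ 60 = €2557.07.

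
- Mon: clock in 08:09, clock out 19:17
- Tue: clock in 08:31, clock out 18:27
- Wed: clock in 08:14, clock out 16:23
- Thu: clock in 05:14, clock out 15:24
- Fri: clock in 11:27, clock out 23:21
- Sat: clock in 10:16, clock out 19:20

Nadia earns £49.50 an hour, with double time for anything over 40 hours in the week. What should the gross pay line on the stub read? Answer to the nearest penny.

Mon: 08:09–19:17 = 11 h 8 min
Tue: 08:31–18:27 = 9 h 56 min
Wed: 08:14–16:23 = 8 h 9 min
Thu: 05:14–15:24 = 10 h 10 min
Fri: 11:27–23:21 = 11 h 54 min
Sat: 10:16–19:20 = 9 h 4 min
Total worked: 60 h 21 min = 3621 min.
Regular 40 h 0 min = 2400 min at £49.50/h; overtime 20 h 21 min = 1221 min at £99.00/h.
Pay = (2400 × £49.50 + 1221 × £99.00) ÷ 60 = £3994.65.

£3994.65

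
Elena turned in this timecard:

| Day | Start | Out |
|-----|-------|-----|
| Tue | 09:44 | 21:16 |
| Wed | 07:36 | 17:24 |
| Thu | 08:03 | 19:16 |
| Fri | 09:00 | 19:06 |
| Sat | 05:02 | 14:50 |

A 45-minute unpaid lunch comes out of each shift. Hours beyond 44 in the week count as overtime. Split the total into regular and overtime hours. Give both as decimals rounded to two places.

Tue: 09:44–21:16 = 11 h 32 min; less 45 min break → 10 h 47 min
Wed: 07:36–17:24 = 9 h 48 min; less 45 min break → 9 h 3 min
Thu: 08:03–19:16 = 11 h 13 min; less 45 min break → 10 h 28 min
Fri: 09:00–19:06 = 10 h 6 min; less 45 min break → 9 h 21 min
Sat: 05:02–14:50 = 9 h 48 min; less 45 min break → 9 h 3 min
Total worked: 48 h 42 min = 48.70 h.
Threshold 44 h → overtime 4 h 42 min, regular 44 h 0 min.

Regular 44.00 hours, overtime 4.70 hours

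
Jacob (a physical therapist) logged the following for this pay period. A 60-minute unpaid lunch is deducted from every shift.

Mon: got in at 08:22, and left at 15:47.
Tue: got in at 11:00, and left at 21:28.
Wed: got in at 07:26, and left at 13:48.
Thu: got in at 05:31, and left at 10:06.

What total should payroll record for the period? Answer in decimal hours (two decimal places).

Mon: 08:22–15:47 = 7 h 25 min; less 60 min break → 6 h 25 min
Tue: 11:00–21:28 = 10 h 28 min; less 60 min break → 9 h 28 min
Wed: 07:26–13:48 = 6 h 22 min; less 60 min break → 5 h 22 min
Thu: 05:31–10:06 = 4 h 35 min; less 60 min break → 3 h 35 min
Total: 6 h 25 min + 9 h 28 min + 5 h 22 min + 3 h 35 min = 24 h 50 min.

24.83 hours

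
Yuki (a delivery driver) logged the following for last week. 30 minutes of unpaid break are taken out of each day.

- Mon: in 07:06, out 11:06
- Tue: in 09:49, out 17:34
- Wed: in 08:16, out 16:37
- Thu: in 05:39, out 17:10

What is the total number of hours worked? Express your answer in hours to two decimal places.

Mon: 07:06–11:06 = 4 h 0 min; less 30 min break → 3 h 30 min
Tue: 09:49–17:34 = 7 h 45 min; less 30 min break → 7 h 15 min
Wed: 08:16–16:37 = 8 h 21 min; less 30 min break → 7 h 51 min
Thu: 05:39–17:10 = 11 h 31 min; less 30 min break → 11 h 1 min
Total: 3 h 30 min + 7 h 15 min + 7 h 51 min + 11 h 1 min = 29 h 37 min.

29.62 hours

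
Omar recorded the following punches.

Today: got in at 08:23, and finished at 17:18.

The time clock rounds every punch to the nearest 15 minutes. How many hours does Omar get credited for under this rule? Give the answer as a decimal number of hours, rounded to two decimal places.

8.75 hours

Today: in 08:23→08:30, out 17:18→17:15; 8 h 45 min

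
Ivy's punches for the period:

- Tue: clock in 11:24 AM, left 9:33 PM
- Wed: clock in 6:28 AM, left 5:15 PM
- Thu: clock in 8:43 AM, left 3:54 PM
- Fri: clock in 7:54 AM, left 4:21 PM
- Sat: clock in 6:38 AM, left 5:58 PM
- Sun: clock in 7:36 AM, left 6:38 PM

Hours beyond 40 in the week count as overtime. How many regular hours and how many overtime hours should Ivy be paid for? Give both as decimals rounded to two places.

Tue: 11:24 AM–9:33 PM = 10 h 9 min
Wed: 6:28 AM–5:15 PM = 10 h 47 min
Thu: 8:43 AM–3:54 PM = 7 h 11 min
Fri: 7:54 AM–4:21 PM = 8 h 27 min
Sat: 6:38 AM–5:58 PM = 11 h 20 min
Sun: 7:36 AM–6:38 PM = 11 h 2 min
Total worked: 58 h 56 min = 58.93 h.
Threshold 40 h → overtime 18 h 56 min, regular 40 h 0 min.

Regular 40.00 hours, overtime 18.93 hours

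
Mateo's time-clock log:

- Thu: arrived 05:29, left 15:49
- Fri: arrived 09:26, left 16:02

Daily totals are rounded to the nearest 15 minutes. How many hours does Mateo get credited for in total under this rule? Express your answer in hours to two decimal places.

Thu: 05:29–15:49 = 10 h 20 min → rounds to 10 h 15 min
Fri: 09:26–16:02 = 6 h 36 min → rounds to 6 h 30 min
Total credited: 16 h 45 min.

16.75 hours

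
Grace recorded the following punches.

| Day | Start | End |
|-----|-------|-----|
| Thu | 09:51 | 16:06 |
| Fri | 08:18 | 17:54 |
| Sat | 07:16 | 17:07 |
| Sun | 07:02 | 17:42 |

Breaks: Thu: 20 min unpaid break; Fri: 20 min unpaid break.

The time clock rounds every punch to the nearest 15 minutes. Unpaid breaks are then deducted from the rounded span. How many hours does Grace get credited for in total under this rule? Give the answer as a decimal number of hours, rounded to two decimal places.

Thu: in 09:51→09:45, out 16:06→16:00; 6 h 15 min − 20 min = 5 h 55 min
Fri: in 08:18→08:15, out 17:54→18:00; 9 h 45 min − 20 min = 9 h 25 min
Sat: in 07:16→07:15, out 17:07→17:00; 9 h 45 min
Sun: in 07:02→07:00, out 17:42→17:45; 10 h 45 min
Total credited: 35 h 50 min.

35.83 hours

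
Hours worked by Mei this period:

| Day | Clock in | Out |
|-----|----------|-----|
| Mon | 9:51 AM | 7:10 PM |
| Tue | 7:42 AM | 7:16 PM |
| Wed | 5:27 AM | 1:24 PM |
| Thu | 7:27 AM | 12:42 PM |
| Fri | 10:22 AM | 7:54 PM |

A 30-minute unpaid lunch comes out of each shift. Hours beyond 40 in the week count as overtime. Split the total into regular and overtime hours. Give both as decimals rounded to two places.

Mon: 9:51 AM–7:10 PM = 9 h 19 min; less 30 min break → 8 h 49 min
Tue: 7:42 AM–7:16 PM = 11 h 34 min; less 30 min break → 11 h 4 min
Wed: 5:27 AM–1:24 PM = 7 h 57 min; less 30 min break → 7 h 27 min
Thu: 7:27 AM–12:42 PM = 5 h 15 min; less 30 min break → 4 h 45 min
Fri: 10:22 AM–7:54 PM = 9 h 32 min; less 30 min break → 9 h 2 min
Total worked: 41 h 7 min = 41.12 h.
Threshold 40 h → overtime 1 h 7 min, regular 40 h 0 min.

Regular 40.00 hours, overtime 1.12 hours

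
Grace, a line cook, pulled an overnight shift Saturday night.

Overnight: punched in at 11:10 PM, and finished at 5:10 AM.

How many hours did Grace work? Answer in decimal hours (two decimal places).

6.00 hours

Overnight: 11:10 PM → midnight = 0 h 50 min; midnight → 5:10 AM = 5 h 10 min; span 6 h 0 min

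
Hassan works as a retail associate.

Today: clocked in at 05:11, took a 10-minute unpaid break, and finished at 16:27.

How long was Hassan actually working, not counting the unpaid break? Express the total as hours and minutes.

Today: 05:11–16:27 = 11 h 16 min; less 10 min break → 11 h 6 min

11 h 6 min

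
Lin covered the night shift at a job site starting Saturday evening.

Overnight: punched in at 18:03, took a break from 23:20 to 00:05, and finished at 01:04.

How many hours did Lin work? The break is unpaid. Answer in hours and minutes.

Overnight: 18:03 → midnight = 5 h 57 min; midnight → 01:04 = 1 h 4 min; span 7 h 1 min; less 45 min break → 6 h 16 min

6 h 16 min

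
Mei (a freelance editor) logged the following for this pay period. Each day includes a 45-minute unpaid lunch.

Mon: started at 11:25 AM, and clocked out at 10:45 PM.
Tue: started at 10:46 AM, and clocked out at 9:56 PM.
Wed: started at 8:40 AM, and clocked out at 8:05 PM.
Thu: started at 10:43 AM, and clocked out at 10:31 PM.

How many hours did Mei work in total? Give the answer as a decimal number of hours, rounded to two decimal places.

Mon: 11:25 AM–10:45 PM = 11 h 20 min; less 45 min break → 10 h 35 min
Tue: 10:46 AM–9:56 PM = 11 h 10 min; less 45 min break → 10 h 25 min
Wed: 8:40 AM–8:05 PM = 11 h 25 min; less 45 min break → 10 h 40 min
Thu: 10:43 AM–10:31 PM = 11 h 48 min; less 45 min break → 11 h 3 min
Total: 10 h 35 min + 10 h 25 min + 10 h 40 min + 11 h 3 min = 42 h 43 min.

42.72 hours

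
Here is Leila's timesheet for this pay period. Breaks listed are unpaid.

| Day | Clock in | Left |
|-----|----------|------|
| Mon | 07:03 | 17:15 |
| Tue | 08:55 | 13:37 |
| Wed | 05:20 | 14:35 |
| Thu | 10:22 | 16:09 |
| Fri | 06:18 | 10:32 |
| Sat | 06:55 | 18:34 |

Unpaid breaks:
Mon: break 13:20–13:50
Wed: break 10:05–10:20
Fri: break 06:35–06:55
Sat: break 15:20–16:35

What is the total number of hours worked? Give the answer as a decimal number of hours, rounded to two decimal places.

43.48 hours

Mon: 07:03–17:15 = 10 h 12 min; less 30 min break → 9 h 42 min
Tue: 08:55–13:37 = 4 h 42 min
Wed: 05:20–14:35 = 9 h 15 min; less 15 min break → 9 h 0 min
Thu: 10:22–16:09 = 5 h 47 min
Fri: 06:18–10:32 = 4 h 14 min; less 20 min break → 3 h 54 min
Sat: 06:55–18:34 = 11 h 39 min; less 75 min break → 10 h 24 min
Total: 9 h 42 min + 4 h 42 min + 9 h 0 min + 5 h 47 min + 3 h 54 min + 10 h 24 min = 43 h 29 min.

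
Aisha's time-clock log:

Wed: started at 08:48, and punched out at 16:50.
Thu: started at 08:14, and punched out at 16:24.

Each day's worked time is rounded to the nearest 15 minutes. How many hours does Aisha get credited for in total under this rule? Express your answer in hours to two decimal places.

16.25 hours

Wed: 08:48–16:50 = 8 h 2 min → rounds to 8 h 0 min
Thu: 08:14–16:24 = 8 h 10 min → rounds to 8 h 15 min
Total credited: 16 h 15 min.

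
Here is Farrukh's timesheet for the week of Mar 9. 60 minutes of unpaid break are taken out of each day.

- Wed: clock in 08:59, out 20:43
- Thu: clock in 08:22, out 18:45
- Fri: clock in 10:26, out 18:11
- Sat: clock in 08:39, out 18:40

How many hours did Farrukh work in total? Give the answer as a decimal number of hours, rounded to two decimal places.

35.88 hours

Wed: 08:59–20:43 = 11 h 44 min; less 60 min break → 10 h 44 min
Thu: 08:22–18:45 = 10 h 23 min; less 60 min break → 9 h 23 min
Fri: 10:26–18:11 = 7 h 45 min; less 60 min break → 6 h 45 min
Sat: 08:39–18:40 = 10 h 1 min; less 60 min break → 9 h 1 min
Total: 10 h 44 min + 9 h 23 min + 6 h 45 min + 9 h 1 min = 35 h 53 min.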